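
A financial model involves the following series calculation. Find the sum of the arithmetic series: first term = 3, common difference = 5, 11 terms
Last term: a_n=3 + (11 - 1)·5=53
Sum=n(a_1 + a_n)/2=11(3 + 53)/2=308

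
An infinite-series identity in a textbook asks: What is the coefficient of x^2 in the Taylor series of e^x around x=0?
Taylor series of e^x = Σ x^n/n!
Coefficient of x^2 = 1/2! = 1/2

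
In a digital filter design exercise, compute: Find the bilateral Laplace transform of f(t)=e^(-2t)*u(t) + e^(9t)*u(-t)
For e^(-2t)*u(t): L = 1/(s + 2), Re(s) > -2
For e^(9t)*u(-t): L = -1/(s-9), Re(s) < 9
Combined: F(s) = 1/(s + 2) - 1/(s-9), -2 < Re(s) < 9

Answer: 1/(s + 2) - 1/(s-9), ROC: -2 < Re(s) < 9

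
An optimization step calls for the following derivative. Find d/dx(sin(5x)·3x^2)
Product rule: (fg)' = f'g + fg'
f = sin(5x), f' = 5·cos(5x)
g = 3x^2, g' = 6x

Answer: 15·cos(5x)·x^2 + 6·sin(5x)·x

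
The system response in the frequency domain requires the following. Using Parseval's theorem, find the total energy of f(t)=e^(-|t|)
Parseval's theorem: E=integral |f(t)|^2 dt=(1/2pi) integral |F(omega)|^2 domega
E=integral_{-inf}^{inf} e^(-2|t|) dt=2 * integral_0^inf e^(-2t) dt=2/(2 * 1)=1/1

Answer: 1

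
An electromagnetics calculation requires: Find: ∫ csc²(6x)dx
Since d/dx[-cot(6x)]=6csc²(6x), integral=-cot(6x)/6 + C

Answer: (-1/6)cot(6x) + C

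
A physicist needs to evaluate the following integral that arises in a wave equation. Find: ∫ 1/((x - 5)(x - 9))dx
Partial fractions: 1/((x-5)(x-9))=A/(x-5) + B/(x-9)
A=-1/4, B=1/4
∫ [-1/4· 1/(x-5) + 1/4· 1/(x-9)] dx
=(1/4)[ln|x-9| - ln|x-5|] + C

Answer: (1/4)·ln|(x-9)/(x-5)| + C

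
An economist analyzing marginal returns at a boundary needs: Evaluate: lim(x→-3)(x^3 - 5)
Polynomial is continuous, so substitute x = -3:
1·(-3)^3-5 = -32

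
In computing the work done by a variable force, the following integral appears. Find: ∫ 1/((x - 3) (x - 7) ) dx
Partial fractions: 1/((x-3)(x-7))=A/(x-3) + B/(x-7)
A=-1/4, B=1/4
∫ [-1/4· 1/(x-3) + 1/4· 1/(x-7)] dx
=(1/4)[ln|x-7| - ln|x-3|] + C

Answer: (1/4)·ln|(x-7)/(x-3)| + C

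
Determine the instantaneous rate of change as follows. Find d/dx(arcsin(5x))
d/dx[arcsin(u)]=u'/√(1-u²), u=5x, u'=5

Answer: 5/√(1-25x²)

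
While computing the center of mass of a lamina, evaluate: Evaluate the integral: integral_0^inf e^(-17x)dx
integral_0^inf e^(-17x) dx = [-1/17 * e^(-17x)]_0^inf
= 0 - (-1/17) = 1/17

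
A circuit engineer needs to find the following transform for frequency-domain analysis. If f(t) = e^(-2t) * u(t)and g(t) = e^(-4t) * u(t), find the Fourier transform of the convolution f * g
By the convolution theorem: F{f * g} = F(omega) * G(omega)
F(omega) = 1/(2+j * omega), G(omega) = 1/(4+j * omega)
F{f * g} = 1/((2+j * omega)(4+j * omega))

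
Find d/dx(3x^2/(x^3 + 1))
Quotient rule: (f/g)'=(f'g - fg')/g²
f=3x^2, f'=6x
g=x^3 + 1, g'=3x^2

Answer: (6x·(x^3 + 1) - 9x^4)/(x^3 + 1)²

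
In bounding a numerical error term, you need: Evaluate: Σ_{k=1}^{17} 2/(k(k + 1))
Partial fractions: 2/(k(k+1))=2/k - 2/(k+1)
Telescoping sum: 2(1-1/18)=2·17/18

Answer: 17/9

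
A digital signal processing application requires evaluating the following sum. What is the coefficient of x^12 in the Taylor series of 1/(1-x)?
1/(1-x)=Σ x^n for |x|<1
All coefficients are 1

Answer: 1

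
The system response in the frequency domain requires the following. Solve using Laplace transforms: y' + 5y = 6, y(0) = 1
Take L of both sides: sY(s)-1+5Y(s)=6/s
Y(s)(s+5)=6/s+1
Y(s)=6/(s(s+5))+1/(s+5)
Partial fractions: 6/(s(s+5))=(6/5)/s - (6/5)/(s+5)
So Y(s)=(6/5)/s - (1/5)/(s+5)
Inverse transform (L^(-1){1/s}=1, L^(-1){1/(s+5)}=e^(-5t)):

Answer: y(t)=6/5 - (1/5)·e^(-5t)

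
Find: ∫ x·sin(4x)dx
By parts: u = x, dv = sin(4x) dx
du = dx, v = -cos(4x)/4
= -x·cos(4x)/4 + sin(4x)/4² + C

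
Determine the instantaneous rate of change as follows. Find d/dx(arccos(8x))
d/dx[arccos(u)] = -u'/√(1-u²), u = 8x, u' = 8

Answer: -8/√(1-64x²)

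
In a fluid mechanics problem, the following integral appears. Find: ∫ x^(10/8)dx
Power rule: ∫ x^(5/4) dx = x^(9/4)/(9/4) + C

Answer: (4/9)·x^(9/4) + C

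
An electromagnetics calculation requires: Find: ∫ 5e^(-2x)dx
Since d/dx[e^(-2x)] = -2e^(-2x), we get -5/2 e^(-2x)+C

Answer: (-5/2)e^(-2x)+C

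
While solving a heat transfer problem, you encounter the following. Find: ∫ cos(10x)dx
Using substitution u=10x: ∫ cos(u) du/10=sin(u)/10 + C

Answer: (1/10)sin(10x) + C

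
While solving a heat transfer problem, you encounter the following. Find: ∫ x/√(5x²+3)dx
Let u=5x² + 3, du=10x dx
∫ (1/10)·u^(-1/2) du=√u/5 + C

Answer: √(5x² + 3)/5 + C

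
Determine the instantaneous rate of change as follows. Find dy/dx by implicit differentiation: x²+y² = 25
Differentiate both sides: 2x + 2y·(dy/dx)=0
Solve: dy/dx=-2x/(2y)=-x/y

Answer: dy/dx=-x/y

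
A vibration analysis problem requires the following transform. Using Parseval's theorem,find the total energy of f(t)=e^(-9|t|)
Parseval's theorem: E = integral |f(t)|^2 dt = (1/2pi) integral |F(omega)|^2 domega
E = integral_{-inf}^{inf} e^(-18|t|) dt = 2*integral_0^inf e^(-18t) dt = 2/(2*9) = 1/9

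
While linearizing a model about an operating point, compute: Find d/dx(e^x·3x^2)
Product rule: (fg)' = f'g + fg'
f = e^x, f' = e^x
g = 3x^2, g' = 6x

Answer: 3·e^x·x^2 + 6·e^x·x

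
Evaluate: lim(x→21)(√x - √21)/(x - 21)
Multiply by conjugate (√x + √21)/(√x + √21):
= (x - 21)/((x - 21)(√x + √21)) = 1/(√x + √21)
As x → 21: 1/(2√21)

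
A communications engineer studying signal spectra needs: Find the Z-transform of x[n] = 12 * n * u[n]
Z{n * u[n]} = z/(z-1)^2
By linearity: Z{12 * n * u[n]} = 12z/(z-1)^2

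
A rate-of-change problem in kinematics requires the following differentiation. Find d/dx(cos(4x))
Chain rule: d/dx[cos(u)]=-sin(u)·u' where u=4x
u'=4

Answer: -4·sin(4x)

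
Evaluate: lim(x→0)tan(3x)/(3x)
tan(u) ≈ u for small u:
tan(3x)/(3x) ≈ 3x/(3x)=3/3

Answer: 1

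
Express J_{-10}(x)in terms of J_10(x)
For integer n: J_{-n}(x) = (-1)^n J_n(x)
With n = 10: J_{-10}(x) = (-1)^10 J_10(x) = J_10(x)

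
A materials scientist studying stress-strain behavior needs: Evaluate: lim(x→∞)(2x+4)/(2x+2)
Divide numerator and denominator by x:
lim (2+4/x)/(2+2/x)=1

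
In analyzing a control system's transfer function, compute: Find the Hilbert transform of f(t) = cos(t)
The Hilbert transform shifts each frequency component by -pi/2.
H{cos(wt)} = sin(wt)
With w = 1: H{cos(t)} = sin(t)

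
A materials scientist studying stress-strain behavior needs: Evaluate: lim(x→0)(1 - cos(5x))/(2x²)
Using 1-cos(u) ≈ u²/2 for small u:
(1-cos(5x)) ≈ (5x)²/2 = 25x²/2
So limit = 25/(2·2) = 25/4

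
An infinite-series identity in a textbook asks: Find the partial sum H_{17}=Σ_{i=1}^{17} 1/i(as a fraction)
H_17 = 1 + 1/2 + 1/3 + ... + 1/17
= 42142223/12252240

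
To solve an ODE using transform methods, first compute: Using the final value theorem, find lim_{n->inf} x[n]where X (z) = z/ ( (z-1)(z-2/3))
Final value theorem: lim x[n]=lim_{z->1} (z-1) * X(z)
(z-1) * X(z)=z/(z-2/3)
As z->1: 1/(1 - 2/3)=1/(1/3)=3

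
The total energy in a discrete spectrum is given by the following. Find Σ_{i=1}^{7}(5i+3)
=5·Σ i + 3·7=5·28 + 21=161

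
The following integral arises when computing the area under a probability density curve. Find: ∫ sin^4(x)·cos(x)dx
Let u=sin(x), du=cos(x) dx
∫ u^4 du=u^5/5+C

Answer: sin^5(x)/5+C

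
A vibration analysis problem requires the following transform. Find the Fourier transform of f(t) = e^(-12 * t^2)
The Fourier transform of a Gaussian e^(-a * t^2) is sqrt(pi/a) * e^(-omega^2/(4a)).
With a = 12: F(omega) = sqrt(pi/12) * e^(-omega^2/48)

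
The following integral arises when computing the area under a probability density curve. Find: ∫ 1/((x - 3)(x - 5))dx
Partial fractions: 1/((x-3)(x-5)) = A/(x-3) + B/(x-5)
A = -1/2, B = 1/2
∫ [-1/2· 1/(x-3) + 1/2· 1/(x-5)] dx
= (1/2)[ln|x-5| - ln|x-3|] + C

Answer: (1/2)·ln|(x-5)/(x-3)| + C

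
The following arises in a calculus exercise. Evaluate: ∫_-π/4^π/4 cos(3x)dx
Antiderivative: sin(3x)/3
Evaluate at bounds: [sin(3·π/4)/3] - [sin(3·-π/4)/3]
= ((√2/2) - (-√2/2))/3 = √2/3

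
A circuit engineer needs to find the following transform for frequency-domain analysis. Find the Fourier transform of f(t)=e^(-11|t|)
Using the standard pair: F{e^(-a|t|)} = 2a/(a^2 + omega^2)
With a = 11: F(omega) = 22/(121 + omega^2)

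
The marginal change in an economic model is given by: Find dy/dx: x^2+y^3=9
Differentiate: 2x+3y^2·(dy/dx)=0
dy/dx=-2x/(3y^2)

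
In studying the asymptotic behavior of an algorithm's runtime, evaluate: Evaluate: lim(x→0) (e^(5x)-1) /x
L'Hôpital (0/0): lim 5e^(5x)/1 = 5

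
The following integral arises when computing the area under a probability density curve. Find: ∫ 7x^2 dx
Using power rule: ∫ 7x^2 dx = 7/3 x^3+C = (7/3)x^3+C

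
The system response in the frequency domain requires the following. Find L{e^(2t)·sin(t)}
First shifting: L{e^(at)f(t)} = F(s-a)
L{sin(t)} = 1/(s²+1)
Shift: 1/((s-2)²+1)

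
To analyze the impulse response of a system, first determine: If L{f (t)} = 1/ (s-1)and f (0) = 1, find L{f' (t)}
L{f'(t)} = s·F(s) - f(0) = s/(s-1) - 1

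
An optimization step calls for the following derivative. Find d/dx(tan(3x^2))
Chain rule: d/dx[tan(u)]=sec²(u)·u' where u=3x^2
u'=6x

Answer: 6x·sec²(3x^2)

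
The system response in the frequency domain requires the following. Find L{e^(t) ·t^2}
First shifting: L{e^(at)f(t)}=F(s-a)
L{t^2}=2/s^3
Shift s → s-1: 2/(s-1)^3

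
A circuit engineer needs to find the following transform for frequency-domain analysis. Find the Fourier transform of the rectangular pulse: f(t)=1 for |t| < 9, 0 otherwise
F(omega)=integral from -9 to 9 of e^(-j*omega*t) dt
=2*sin(9*omega)/omega=18*sinc(9*omega/pi)

Answer: 2*sin(9*omega)/omega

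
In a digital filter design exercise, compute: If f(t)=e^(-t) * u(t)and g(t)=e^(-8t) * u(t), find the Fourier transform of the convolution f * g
By the convolution theorem: F{f * g}=F(omega) * G(omega)
F(omega)=1/(1+j * omega), G(omega)=1/(8+j * omega)
F{f * g}=1/((1+j * omega)(8+j * omega))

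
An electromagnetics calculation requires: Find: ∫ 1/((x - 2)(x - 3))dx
Partial fractions: 1/((x-2)(x-3))=A/(x-2)+B/(x-3)
A=-1, B=1
∫ [-1· 1/(x-2)+1· 1/(x-3)] dx
=(1)[ln|x-3| - ln|x-2|]+C

Answer: ln|(x-3)/(x-2)|+C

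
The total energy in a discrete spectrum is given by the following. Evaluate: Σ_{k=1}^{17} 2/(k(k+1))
Partial fractions: 2/(k(k+1))=2/k - 2/(k+1)
Telescoping sum: 2(1-1/18)=2·17/18

Answer: 17/9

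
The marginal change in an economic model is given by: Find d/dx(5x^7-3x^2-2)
Power rule: d/dx(ax^n)=n·a·x^(n-1)
Term by term: 35·x^6-6·x

Answer: 35x^6-6x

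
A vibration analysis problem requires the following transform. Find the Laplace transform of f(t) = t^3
L{t^n} = n!/s^(n+1)
L{t^3} = 3!/s^4 = 6/s^4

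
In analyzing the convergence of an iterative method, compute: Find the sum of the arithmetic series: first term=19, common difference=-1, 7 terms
Last term: a_n=19+(7-1)·-1=13
Sum=n(a_1+a_n)/2=7(19+13)/2=112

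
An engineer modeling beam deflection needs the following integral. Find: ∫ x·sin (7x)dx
By parts: u = x, dv = sin(7x) dx
du = dx, v = -cos(7x)/7
= -x·cos(7x)/7 + sin(7x)/7² + C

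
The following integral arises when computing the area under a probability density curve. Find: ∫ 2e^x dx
Since d/dx[e^x] = + e^x, we get 2e^x + C

Answer: 2e^x + C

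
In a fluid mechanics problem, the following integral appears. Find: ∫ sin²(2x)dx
Using identity sin²(u) = (1 - cos(2u))/2:
∫ (1 - cos(4x))/2 dx = x/2 - sin(4x)/8 + C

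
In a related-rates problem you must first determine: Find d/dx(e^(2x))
Chain rule: d/dx[e^u] = e^u · u' where u = 2x
u' = 2

Answer: 2·e^(2x)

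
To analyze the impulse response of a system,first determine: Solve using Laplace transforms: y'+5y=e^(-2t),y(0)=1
Take L: sY - 1+5Y = 1/(s+2)
Y(s+5) = 1/(s+2)+1
Y = 1/((s+2)(s+5))+1/(s+5)
Partial fractions: 1/((s+2)(s+5)) = (1/3)/(s+2) - (1/3)/(s+5)
So Y = (1/3)/(s+2)+(2/3)/(s+5)
Inverse Laplace transform (L^(-1){1/(s+2)} = e^(-2t), L^(-1){1/(s+5)} = e^(-5t)):

Answer: y(t) = (1/3)·e^(-2t)+(2/3)·e^(-5t)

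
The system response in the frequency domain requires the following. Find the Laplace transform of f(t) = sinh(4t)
L{sinh(at)} = a/(s²-a²)
L{sinh(4t)} = 4/(s²-16)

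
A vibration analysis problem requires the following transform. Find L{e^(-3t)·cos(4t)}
First shifting: L{e^(at)f(t)} = F(s-a)
L{cos(4t)} = s/(s² + 16)
Shift: (s + 3)/((s + 3)² + 16)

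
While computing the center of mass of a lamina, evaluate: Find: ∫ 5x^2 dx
Using power rule: ∫ 5x^2 dx=5/3 x^3+C=(5/3)x^3+C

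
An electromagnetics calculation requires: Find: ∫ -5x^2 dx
Using power rule: ∫ -5x^2 dx=-5/3 x^3 + C=(-5/3)x^3 + C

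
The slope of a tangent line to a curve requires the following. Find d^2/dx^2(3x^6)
Apply power rule 2 times:
d^1: 18x^5
d^2: 90x^4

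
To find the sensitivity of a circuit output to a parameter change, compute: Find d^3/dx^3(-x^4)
Apply power rule 3 times:
d^1: -4x^3
d^2: -12x^2
d^3: -24x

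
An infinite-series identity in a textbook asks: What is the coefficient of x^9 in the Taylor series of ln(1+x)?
ln(1 + x)=Σ (-1)^(n + 1) x^n/n
Coefficient of x^9=(-1)^10/9=1/9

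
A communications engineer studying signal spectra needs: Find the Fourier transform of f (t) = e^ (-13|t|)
Using the standard pair: F{e^(-a|t|)} = 2a/(a^2+omega^2)
With a = 13: F(omega) = 26/(169+omega^2)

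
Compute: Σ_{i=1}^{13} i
Using formula: Σ i^1 = n(n+1)/2 = 13·14/2 = 91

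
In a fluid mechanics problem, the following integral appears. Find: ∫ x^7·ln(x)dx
By parts: u=ln(x), dv=x^7 dx
du=1/x dx, v=x^8/8
=x^8·ln(x)/8 - ∫ x^7/8 dx
=x^8·ln(x)/8 - x^8/64 + C

Answer: x^8(ln(x)/8 - 1/64) + C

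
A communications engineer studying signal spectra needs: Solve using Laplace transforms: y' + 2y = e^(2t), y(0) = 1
Take L: sY - 1 + 2Y=1/(s-2)
Y(s + 2)=1/(s-2) + 1
Y=1/((s-2)(s + 2)) + 1/(s + 2)
Partial fractions: 1/((s-2)(s + 2))=(1/4)/(s-2) - (1/4)/(s + 2)
So Y=(1/4)/(s-2) + (3/4)/(s + 2)
Inverse Laplace transform (L^(-1){1/(s-2)}=e^(2t), L^(-1){1/(s + 2)}=e^(-2t)):

Answer: y(t)=(1/4)·e^(2t) + (3/4)·e^(-2t)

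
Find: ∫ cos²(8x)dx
Using identity cos²(u)=(1 + cos(2u))/2:
∫ (1 + cos(16x))/2 dx=x/2 + sin(16x)/32 + C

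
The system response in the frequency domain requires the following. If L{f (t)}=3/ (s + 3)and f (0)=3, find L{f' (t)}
L{f'(t)} = s·F(s) - f(0) = 3s/(s+3)-3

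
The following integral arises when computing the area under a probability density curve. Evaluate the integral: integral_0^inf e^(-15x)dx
integral_0^inf e^(-15x) dx=[-1/15*e^(-15x)]_0^inf
=0 - (-1/15)=1/15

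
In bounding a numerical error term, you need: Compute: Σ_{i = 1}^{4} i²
Using formula: Σ i^2=n(n+1)(2n+1)/6=4·5·9/6=30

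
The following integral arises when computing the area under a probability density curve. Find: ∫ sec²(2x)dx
Since d/dx[tan(2x)]=2sec²(2x), integral=tan(2x)/2 + C

Answer: (1/2)tan(2x) + C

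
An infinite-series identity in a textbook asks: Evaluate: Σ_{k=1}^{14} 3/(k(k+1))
Partial fractions: 3/(k(k + 1)) = 3/k - 3/(k + 1)
Telescoping sum: 3(1 - 1/15) = 3·14/15

Answer: 14/5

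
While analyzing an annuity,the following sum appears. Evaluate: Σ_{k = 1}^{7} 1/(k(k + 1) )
Partial fractions: 1/(k(k+1)) = 1/k - 1/(k+1)
Telescoping sum: 1(1-1/8) = 1·7/8

Answer: 7/8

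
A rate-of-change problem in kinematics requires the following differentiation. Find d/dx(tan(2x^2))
Chain rule: d/dx[tan(u)]=sec²(u)·u' where u=2x^2
u'=4x

Answer: 4x·sec²(2x^2)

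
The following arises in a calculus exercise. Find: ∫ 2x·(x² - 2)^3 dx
Let u=x² - 2, du=2x dx
∫ u^3 du=u^4/4 + C

Answer: (x² - 2)^4/4 + C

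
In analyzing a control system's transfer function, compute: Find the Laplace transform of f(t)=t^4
L{t^n}=n!/s^(n+1)
L{t^4}=4!/s^5=24/s^5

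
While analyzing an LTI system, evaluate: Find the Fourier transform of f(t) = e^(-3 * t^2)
The Fourier transform of a Gaussian e^(-a*t^2) is sqrt(pi/a)*e^(-omega^2/(4a)).
With a = 3: F(omega) = sqrt(pi/3)*e^(-omega^2/12)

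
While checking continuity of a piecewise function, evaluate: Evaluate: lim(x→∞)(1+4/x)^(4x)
Rewrite as [(1+4/x)^x]^4.
lim(1+4/x)^x=e^4, so limit=(e^4)^4=e^16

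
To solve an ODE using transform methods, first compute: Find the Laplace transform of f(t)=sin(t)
L{sin(wt)}=w/(s²+w²)
L{sin(t)}=1/(s²+1)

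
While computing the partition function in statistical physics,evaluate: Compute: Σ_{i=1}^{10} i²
Using formula: Σ i^2 = n(n+1)(2n+1)/6 = 10·11·21/6 = 385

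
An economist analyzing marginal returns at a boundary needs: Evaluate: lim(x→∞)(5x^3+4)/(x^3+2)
Divide numerator and denominator by x^3:
lim (5+4/x^3)/(1+2/x^3) = 5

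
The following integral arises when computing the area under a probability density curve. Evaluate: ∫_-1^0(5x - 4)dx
Step 1: Find antiderivative F(x)=(5/2)x^2 - 4x
Step 2: F(0) - F(-1)=0 - (13/2)=-13/2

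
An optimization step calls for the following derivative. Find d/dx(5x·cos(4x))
Product rule: (fg)' = f'g + fg'
f = 5x, f' = 5
g = cos(4x), g' = -4·sin(4x)

Answer: 5·cos(4x) - 20x·sin(4x)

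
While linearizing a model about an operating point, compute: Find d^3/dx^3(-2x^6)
Apply power rule 3 times:
d^1: -12x^5
d^2: -60x^4
d^3: -240x^3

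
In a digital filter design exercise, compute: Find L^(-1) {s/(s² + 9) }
L^(-1){s/(s²+w²)}=cos(wt)
Here w=3

Answer: cos(3t)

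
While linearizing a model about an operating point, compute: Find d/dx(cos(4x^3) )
Chain rule: d/dx[cos(u)]=-sin(u)·u' where u=4x^3
u'=12x^2

Answer: -12x^2·sin(4x^3)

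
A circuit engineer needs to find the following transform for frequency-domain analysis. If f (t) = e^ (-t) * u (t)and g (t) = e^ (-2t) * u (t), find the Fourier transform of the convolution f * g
By the convolution theorem: F{f * g} = F(omega) * G(omega)
F(omega) = 1/(1 + j * omega), G(omega) = 1/(2 + j * omega)
F{f * g} = 1/((1 + j * omega)(2 + j * omega))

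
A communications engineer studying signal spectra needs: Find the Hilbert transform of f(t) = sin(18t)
The Hilbert transform shifts each frequency component by -pi/2.
H{sin(wt)} = -cos(wt)
With w = 18: H{sin(18t)} = -cos(18t)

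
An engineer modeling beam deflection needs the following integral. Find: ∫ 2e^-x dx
Since d/dx[e^-x]=- e^-x, we get -2e^-x + C

Answer: -2e^-x + C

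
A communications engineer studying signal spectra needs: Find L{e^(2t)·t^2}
First shifting: L{e^(at)f(t)} = F(s-a)
L{t^2} = 2/s^3
Shift s → s-2: 2/(s-2)^3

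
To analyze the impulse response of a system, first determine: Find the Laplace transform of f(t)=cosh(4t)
L{cosh(at)} = s/(s²-a²)
L{cosh(4t)} = s/(s²-16)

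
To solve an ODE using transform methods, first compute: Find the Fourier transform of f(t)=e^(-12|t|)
Using the standard pair: F{e^(-a|t|)}=2a/(a^2 + omega^2)
With a=12: F(omega)=24/(144 + omega^2)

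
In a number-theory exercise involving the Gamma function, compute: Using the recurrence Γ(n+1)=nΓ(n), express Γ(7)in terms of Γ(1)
Γ(7) = 6Γ(6) = 6·5Γ(5) = ... = 6!·Γ(1) = 720·Γ(1)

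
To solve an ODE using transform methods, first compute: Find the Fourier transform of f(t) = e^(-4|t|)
Using the standard pair: F{e^(-a|t|)} = 2a/(a^2+omega^2)
With a = 4: F(omega) = 8/(16+omega^2)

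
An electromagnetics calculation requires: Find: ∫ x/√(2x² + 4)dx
Let u=2x² + 4, du=4x dx
∫ (1/4)·u^(-1/2) du=√u/2 + C

Answer: √(2x² + 4)/2 + C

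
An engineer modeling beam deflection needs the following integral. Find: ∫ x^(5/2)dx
Power rule: ∫ x^(5/2) dx = x^(7/2)/(7/2) + C

Answer: (2/7)·x^(7/2) + C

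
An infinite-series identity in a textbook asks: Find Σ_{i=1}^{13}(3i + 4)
= 3·Σ i+4·13 = 3·91+52 = 325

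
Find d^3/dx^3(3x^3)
Apply power rule 3 times:
d^1: 9x^2
d^2: 18x
d^3: 18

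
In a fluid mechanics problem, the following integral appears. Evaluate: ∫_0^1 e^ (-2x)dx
Antiderivative: (1/(-2))e^(-2x)
Evaluate: (1/(-2))(e^-2 - 1)

Answer: (e^-2 - 1)/(-2)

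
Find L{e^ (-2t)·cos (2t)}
First shifting: L{e^(at)f(t)}=F(s-a)
L{cos(2t)}=s/(s²+4)
Shift: (s+2)/((s+2)²+4)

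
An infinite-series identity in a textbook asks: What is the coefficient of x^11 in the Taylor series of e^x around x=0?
Taylor series of e^x=Σ x^n/n!
Coefficient of x^11=1/11!=1/39916800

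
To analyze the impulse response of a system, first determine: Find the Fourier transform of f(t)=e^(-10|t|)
Using the standard pair: F{e^(-a|t|)}=2a/(a^2+omega^2)
With a=10: F(omega)=20/(100+omega^2)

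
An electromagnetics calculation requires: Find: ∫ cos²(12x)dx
Using identity cos²(u)=(1+cos(2u))/2:
∫ (1+cos(24x))/2 dx=x/2+sin(24x)/48+C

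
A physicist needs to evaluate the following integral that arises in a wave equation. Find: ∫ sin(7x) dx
Using substitution u = 7x: ∫ sin(u) du/7 = -cos(u)/7 + C

Answer: (-1/7)cos(7x) + C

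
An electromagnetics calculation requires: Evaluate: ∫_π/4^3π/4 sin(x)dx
Antiderivative: -cos(x)
Evaluate at bounds: [-cos(1·3π/4)/1] - [-cos(1·π/4)/1]
=(-(-√2/2) + (√2/2))/1=√2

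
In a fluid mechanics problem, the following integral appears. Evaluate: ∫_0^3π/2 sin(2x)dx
Antiderivative: -cos(2x)/2
Evaluate at bounds: [-cos(2·3π/2)/2] - [-cos(2·0)/2]
=(-(-1) + (1))/2=1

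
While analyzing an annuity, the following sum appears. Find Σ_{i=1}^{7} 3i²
= 3·n(n + 1)(2n + 1)/6 = 3·7·8·15/6 = 420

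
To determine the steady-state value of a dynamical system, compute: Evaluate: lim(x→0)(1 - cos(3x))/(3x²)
Using 1-cos(u) ≈ u²/2 for small u:
(1-cos(3x)) ≈ (3x)²/2 = 9x²/2
So limit = 9/(2·3) = 3/2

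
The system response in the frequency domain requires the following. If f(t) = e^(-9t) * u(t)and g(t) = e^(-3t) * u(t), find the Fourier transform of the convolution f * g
By the convolution theorem: F{f*g} = F(omega)*G(omega)
F(omega) = 1/(9+j*omega), G(omega) = 1/(3+j*omega)
F{f*g} = 1/((9+j*omega)(3+j*omega))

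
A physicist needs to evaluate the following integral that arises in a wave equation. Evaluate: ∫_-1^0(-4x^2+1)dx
Step 1: Find antiderivative F(x) = (-4/3)x^3+x
Step 2: F(0) - F(-1) = 0 - (1/3) = -1/3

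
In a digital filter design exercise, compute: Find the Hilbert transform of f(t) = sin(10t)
The Hilbert transform shifts each frequency component by -pi/2.
H{sin(wt)}=-cos(wt)
With w=10: H{sin(10t)}=-cos(10t)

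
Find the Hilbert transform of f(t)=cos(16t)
The Hilbert transform shifts each frequency component by -pi/2.
H{cos(wt)}=sin(wt)
With w=16: H{cos(16t)}=sin(16t)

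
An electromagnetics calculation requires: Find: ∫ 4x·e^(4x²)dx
Let u=4x², du=8x dx
∫ (1/2)e^u du=e^u/2 + C

Answer: e^(4x²)/2 + C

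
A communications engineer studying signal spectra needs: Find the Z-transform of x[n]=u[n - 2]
Using the time-shift property: Z{u[n-2]} = z^(-2)*z/(z-1)
= z^(-1)/(z-1)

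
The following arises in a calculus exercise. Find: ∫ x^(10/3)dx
Power rule: ∫ x^(10/3) dx = x^(13/3)/(13/3) + C

Answer: (3/13)·x^(13/3) + C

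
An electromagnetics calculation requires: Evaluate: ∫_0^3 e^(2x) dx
Antiderivative: (1/2)e^(2x)
Evaluate: (1/2)(e^6-1)

Answer: (e^6-1)/2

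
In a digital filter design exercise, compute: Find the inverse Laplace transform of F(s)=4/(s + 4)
L^(-1){4/(s-a)}=c·e^(at)
Here a=-4, c=4

Answer: 4e^(-4t)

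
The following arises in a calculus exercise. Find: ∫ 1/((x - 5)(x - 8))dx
Partial fractions: 1/((x-5)(x-8)) = A/(x-5) + B/(x-8)
A = -1/3, B = 1/3
∫ [-1/3· 1/(x-5) + 1/3· 1/(x-8)] dx
= (1/3)[ln|x-8| - ln|x-5|] + C

Answer: (1/3)·ln|(x-8)/(x-5)| + C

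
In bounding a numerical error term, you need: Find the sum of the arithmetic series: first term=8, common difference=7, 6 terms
Last term: a_n=8+(6-1)·7=43
Sum=n(a_1+a_n)/2=6(8+43)/2=153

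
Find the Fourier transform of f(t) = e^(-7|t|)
Using the standard pair: F{e^(-a|t|)}=2a/(a^2+omega^2)
With a=7: F(omega)=14/(49+omega^2)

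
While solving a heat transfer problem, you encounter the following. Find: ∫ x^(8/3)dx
Power rule: ∫ x^(8/3) dx=x^(11/3)/(11/3)+C

Answer: (3/11)·x^(11/3)+C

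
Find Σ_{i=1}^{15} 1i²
=1·n(n+1)(2n+1)/6=1·15·16·31/6=1240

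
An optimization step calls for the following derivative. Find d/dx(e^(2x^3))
Chain rule: d/dx[e^u] = e^u · u' where u = 2x^3
u' = 6x^2

Answer: 6x^2·e^(2x^3)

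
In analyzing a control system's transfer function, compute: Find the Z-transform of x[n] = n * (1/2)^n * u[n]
Using the property Z{n * a^n * u[n]} = az/(z-a)^2
With a = 1/2: X(z) = (1/2)z/(z - 1/2)^2, |z| > 1/2

Answer: (1/2)z/(z - 1/2)^2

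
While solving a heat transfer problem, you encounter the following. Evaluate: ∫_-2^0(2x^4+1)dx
Step 1: Find antiderivative F(x) = (2/5)x^5+x
Step 2: F(0) - F(-2) = 0 - (-74/5) = 74/5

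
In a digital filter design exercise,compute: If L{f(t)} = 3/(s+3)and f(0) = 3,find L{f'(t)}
L{f'(t)} = s·F(s) - f(0) = 3s/(s + 3) - 3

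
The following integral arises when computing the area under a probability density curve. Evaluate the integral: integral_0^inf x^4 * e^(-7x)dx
This is a Gamma integral. Substitute u = 7x (du = 7 dx):
integral_0^inf x^4*e^(-7x) dx = (1/7^5) integral_0^inf u^4*e^(-u) du
= Gamma(5)/7^5 = 4!/7^5 = 24/16807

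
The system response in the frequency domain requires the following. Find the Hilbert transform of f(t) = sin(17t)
The Hilbert transform shifts each frequency component by -pi/2.
H{sin(wt)} = -cos(wt)
With w = 17: H{sin(17t)} = -cos(17t)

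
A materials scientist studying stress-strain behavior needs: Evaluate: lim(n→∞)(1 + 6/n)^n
This is the definition of e^6: lim(1 + 6/n)^n=e^6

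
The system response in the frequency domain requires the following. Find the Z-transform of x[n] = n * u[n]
Standard pair: Z{n * u[n]} = z/(z-1)^2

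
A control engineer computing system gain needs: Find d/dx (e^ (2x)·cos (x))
Product rule: (fg)'=f'g+fg'
f=e^(2x), f'=2·e^(2x)
g=cos(x), g'=-sin(x)

Answer: 2·e^(2x)·cos(x) - e^(2x)·sin(x)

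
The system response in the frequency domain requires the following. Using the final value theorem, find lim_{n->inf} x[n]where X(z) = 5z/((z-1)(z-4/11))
Final value theorem: lim x[n]=lim_{z->1} (z-1) * X(z)
(z-1) * X(z)=5z/(z-4/11)
As z->1: 5/(1 - 4/11)=5/(7/11)=55/7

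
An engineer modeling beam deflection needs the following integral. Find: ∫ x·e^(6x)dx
Integration by parts: u=x, dv=e^(6x) dx
du=dx, v=e^(6x)/6
=x·e^(6x)/6 - ∫ e^(6x)/6 dx
=x·e^(6x)/6 - e^(6x)/36+C

Answer: e^(6x)(x/6-1/36)+C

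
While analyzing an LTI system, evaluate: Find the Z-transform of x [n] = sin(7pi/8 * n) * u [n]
Z{sin(w0 * n) * u[n]}=z * sin(w0)/(z^2 - 2z * cos(w0) + 1)
With w0=7pi/8: X(z)=z * sin(7pi/8)/(z^2 - 2z * cos(7pi/8) + 1)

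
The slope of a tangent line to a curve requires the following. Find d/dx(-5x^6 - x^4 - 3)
Power rule: d/dx(ax^n) = n·a·x^(n-1)
Term by term: -30·x^5 - 4·x^3

Answer: -30x^5 - 4x^3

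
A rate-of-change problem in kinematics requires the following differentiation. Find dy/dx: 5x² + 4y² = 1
Differentiate: 10x+8y·(dy/dx)=0
dy/dx=-10x/(8y)=-(5/4)·(x/y)

Answer: dy/dx=-(5/4)·(x/y)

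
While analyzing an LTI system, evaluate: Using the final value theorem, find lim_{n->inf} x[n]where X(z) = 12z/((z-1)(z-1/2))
Final value theorem: lim x[n] = lim_{z->1} (z-1)*X(z)
(z-1)*X(z) = 12z/(z-1/2)
As z->1: 12/(1-1/2) = 12/(1/2) = 24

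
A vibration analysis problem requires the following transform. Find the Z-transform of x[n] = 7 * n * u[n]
Z{n * u[n]} = z/(z-1)^2
By linearity: Z{7 * n * u[n]} = 7z/(z-1)^2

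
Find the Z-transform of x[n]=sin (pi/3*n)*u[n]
Z{sin(w0 * n) * u[n]} = z * sin(w0)/(z^2 - 2z * cos(w0) + 1)
With w0 = pi/3: X(z) = z * sin(pi/3)/(z^2 - 2z * cos(pi/3) + 1)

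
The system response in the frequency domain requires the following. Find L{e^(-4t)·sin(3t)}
First shifting: L{e^(at)f(t)} = F(s-a)
L{sin(3t)} = 3/(s² + 9)
Shift: 3/((s + 4)² + 9)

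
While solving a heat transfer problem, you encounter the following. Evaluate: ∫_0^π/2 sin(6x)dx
Antiderivative: -cos(6x)/6
Evaluate at bounds: [-cos(6·π/2)/6] - [-cos(6·0)/6]
= (-(-1)+(1))/6 = 1/3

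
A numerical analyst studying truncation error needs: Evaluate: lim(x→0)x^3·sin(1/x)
Squeeze theorem: -|x^3| ≤ x^3·sin(1/x) ≤ |x^3|
Since x^3 → 0 as x → 0, by squeeze theorem the limit is 0

Answer: 0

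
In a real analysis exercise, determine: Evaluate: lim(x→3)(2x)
Polynomial is continuous, so substitute x = 3:
2·3 = 6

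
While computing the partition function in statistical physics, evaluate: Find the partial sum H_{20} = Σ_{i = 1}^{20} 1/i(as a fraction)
H_20 = 1 + 1/2 + 1/3 + ... + 1/20
= 55835135/15519504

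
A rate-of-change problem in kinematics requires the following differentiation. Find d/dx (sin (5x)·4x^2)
Product rule: (fg)' = f'g+fg'
f = sin(5x), f' = 5·cos(5x)
g = 4x^2, g' = 8x

Answer: 20·cos(5x)·x^2+8·sin(5x)·x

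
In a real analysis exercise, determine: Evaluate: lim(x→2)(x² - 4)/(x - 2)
Factor: (x² - 4) = (x-2)(x + 2)
Cancel (x-2): lim(x→2) (x + 2) = 4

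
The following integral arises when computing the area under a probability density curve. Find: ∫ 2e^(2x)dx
Since d/dx[e^(2x)]=2e^(2x), we get 1 e^(2x)+C

Answer: e^(2x)+C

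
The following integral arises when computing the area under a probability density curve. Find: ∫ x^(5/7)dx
Power rule: ∫ x^(5/7) dx=x^(12/7)/(12/7) + C

Answer: (7/12)·x^(12/7) + C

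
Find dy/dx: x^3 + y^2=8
Differentiate: 3x^2+2y·(dy/dx)=0
dy/dx=-3x^2/(2y)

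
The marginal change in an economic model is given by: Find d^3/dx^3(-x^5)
Apply power rule 3 times:
d^1: -5x^4
d^2: -20x^3
d^3: -60x^2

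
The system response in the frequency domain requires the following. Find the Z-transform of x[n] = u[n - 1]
Using the time-shift property: Z{u[n-1]} = z^(-1) * z/(z-1)
= z^(0)/(z-1)

Answer: 1/(z-1)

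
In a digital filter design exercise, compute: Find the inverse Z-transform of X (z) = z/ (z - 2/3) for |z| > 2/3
Standard pair: z/(z-a) <-> a^n*u[n] for causal signals
With a=2/3: x[n]=(2/3)^n*u[n]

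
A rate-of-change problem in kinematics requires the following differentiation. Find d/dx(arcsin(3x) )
d/dx[arcsin(u)]=u'/√(1-u²), u=3x, u'=3

Answer: 3/√(1-9x²)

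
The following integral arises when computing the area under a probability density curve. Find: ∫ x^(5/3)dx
Power rule: ∫ x^(5/3) dx=x^(8/3)/(8/3)+C

Answer: (3/8)·x^(8/3)+C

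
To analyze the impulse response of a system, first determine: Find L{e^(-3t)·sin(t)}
First shifting: L{e^(at)f(t)} = F(s-a)
L{sin(t)} = 1/(s²+1)
Shift: 1/((s+3)²+1)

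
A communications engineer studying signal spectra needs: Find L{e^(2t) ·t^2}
First shifting: L{e^(at)f(t)}=F(s-a)
L{t^2}=2/s^3
Shift s → s-2: 2/(s-2)^3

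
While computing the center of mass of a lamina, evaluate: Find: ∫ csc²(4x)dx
Since d/dx[-cot(4x)] = 4csc²(4x), integral = -cot(4x)/4+C

Answer: (-1/4)cot(4x)+C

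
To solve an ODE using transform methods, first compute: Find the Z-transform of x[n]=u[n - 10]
Using the time-shift property: Z{u[n-10]}=z^(-10) * z/(z-1)
=z^(-9)/(z-1)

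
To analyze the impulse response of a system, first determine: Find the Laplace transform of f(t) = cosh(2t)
L{cosh(at)} = s/(s²-a²)
L{cosh(2t)} = s/(s²-4)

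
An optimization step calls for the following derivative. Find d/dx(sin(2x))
Chain rule: d/dx[sin(u)]=cos(u)·u' where u=2x
u'=2

Answer: 2·cos(2x)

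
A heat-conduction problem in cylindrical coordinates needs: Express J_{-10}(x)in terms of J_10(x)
For integer n: J_{-n}(x)=(-1)^n J_n(x)
With n=10: J_{-10}(x)=(-1)^10 J_10(x)=J_10(x)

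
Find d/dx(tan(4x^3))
Chain rule: d/dx[tan(u)] = sec²(u)·u' where u = 4x^3
u' = 12x^2

Answer: 12x^2·sec²(4x^3)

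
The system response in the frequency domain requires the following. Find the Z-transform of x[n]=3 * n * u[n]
Z{n * u[n]}=z/(z-1)^2
By linearity: Z{3 * n * u[n]}=3z/(z-1)^2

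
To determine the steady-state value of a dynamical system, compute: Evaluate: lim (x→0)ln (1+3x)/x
L'Hôpital (0/0): lim 3/(1+3x) / 1 = 3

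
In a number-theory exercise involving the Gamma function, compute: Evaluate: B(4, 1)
B(x,y)=Γ(x)Γ(y)/Γ(x+y)=(x-1)!(y-1)!/(x+y-1)!
B(4,1)=3!·0!/4!=1/4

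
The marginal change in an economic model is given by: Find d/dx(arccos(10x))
d/dx[arccos(u)] = -u'/√(1-u²), u = 10x, u' = 10

Answer: -10/√(1-100x²)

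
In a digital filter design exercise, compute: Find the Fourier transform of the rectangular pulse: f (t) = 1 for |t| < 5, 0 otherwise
F(omega)=integral from -5 to 5 of e^(-j * omega * t) dt
=2 * sin(5 * omega)/omega=10 * sinc(5 * omega/pi)

Answer: 2 * sin(5 * omega)/omega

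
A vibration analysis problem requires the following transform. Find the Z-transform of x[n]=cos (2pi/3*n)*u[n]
Z{cos(w0 * n) * u[n]}=z(z - cos(w0))/(z^2-2z * cos(w0)+1)
With w0=2pi/3: X(z)=z(z - cos(2pi/3))/(z^2-2z * cos(2pi/3)+1)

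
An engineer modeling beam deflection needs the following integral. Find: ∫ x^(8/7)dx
Power rule: ∫ x^(8/7) dx=x^(15/7)/(15/7) + C

Answer: (7/15)·x^(15/7) + C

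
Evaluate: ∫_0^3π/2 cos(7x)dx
Antiderivative: sin(7x)/7
Evaluate at bounds: [sin(7·3π/2)/7] - [sin(7·0)/7]
=((1) - (0))/7=1/7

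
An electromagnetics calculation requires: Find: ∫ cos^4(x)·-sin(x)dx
Let u = cos(x), du = -sin(x) dx
∫ u^4 du = u^5/5+C

Answer: cos^5(x)/5+C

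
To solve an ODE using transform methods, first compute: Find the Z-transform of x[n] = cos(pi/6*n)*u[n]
Z{cos(w0*n)*u[n]} = z(z - cos(w0))/(z^2 - 2z*cos(w0) + 1)
With w0 = pi/6: X(z) = z(z - cos(pi/6))/(z^2 - 2z*cos(pi/6) + 1)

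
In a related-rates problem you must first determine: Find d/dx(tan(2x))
Chain rule: d/dx[tan(u)] = sec²(u)·u' where u = 2x
u' = 2

Answer: 2·sec²(2x)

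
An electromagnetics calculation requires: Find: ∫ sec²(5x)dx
Since d/dx[tan(5x)] = 5sec²(5x), integral = tan(5x)/5+C

Answer: (1/5)tan(5x)+C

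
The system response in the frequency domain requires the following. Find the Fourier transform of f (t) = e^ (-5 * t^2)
The Fourier transform of a Gaussian e^(-a * t^2) is sqrt(pi/a) * e^(-omega^2/(4a)).
With a=5: F(omega)=sqrt(pi/5) * e^(-omega^2/20)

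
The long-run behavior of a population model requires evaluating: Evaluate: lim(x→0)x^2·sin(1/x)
Squeeze theorem: -|x^2| ≤ x^2·sin(1/x) ≤ |x^2|
Since x^2 → 0 as x → 0, by squeeze theorem the limit is 0

Answer: 0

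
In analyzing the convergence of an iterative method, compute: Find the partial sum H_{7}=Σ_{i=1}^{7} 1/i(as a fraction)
H_7=1+1/2+1/3+...+1/7
=363/140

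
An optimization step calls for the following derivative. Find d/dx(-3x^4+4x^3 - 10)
Power rule: d/dx(ax^n)=n·a·x^(n-1)
Term by term: -12·x^3+12·x^2

Answer: -12x^3+12x^2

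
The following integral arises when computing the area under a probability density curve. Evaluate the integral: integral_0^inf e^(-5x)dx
integral_0^inf e^(-5x) dx = [-1/5 * e^(-5x)]_0^inf
= 0 - (-1/5) = 1/5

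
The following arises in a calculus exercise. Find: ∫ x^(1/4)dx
Power rule: ∫ x^(1/4) dx = x^(5/4)/(5/4)+C

Answer: (4/5)·x^(5/4)+C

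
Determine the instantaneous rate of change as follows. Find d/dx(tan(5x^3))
Chain rule: d/dx[tan(u)] = sec²(u)·u' where u = 5x^3
u' = 15x^2

Answer: 15x^2·sec²(5x^3)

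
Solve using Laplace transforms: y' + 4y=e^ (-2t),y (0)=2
Take L: sY - 2 + 4Y = 1/(s + 2)
Y(s + 4) = 1/(s + 2) + 2
Y = 1/((s + 2)(s + 4)) + 2/(s + 4)
Partial fractions: 1/((s + 2)(s + 4)) = (1/2)/(s + 2) - (1/2)/(s + 4)
So Y = (1/2)/(s + 2) + (3/2)/(s + 4)
Inverse Laplace transform (L^(-1){1/(s + 2)} = e^(-2t), L^(-1){1/(s + 4)} = e^(-4t)):

Answer: y(t) = (1/2)·e^(-2t) + (3/2)·e^(-4t)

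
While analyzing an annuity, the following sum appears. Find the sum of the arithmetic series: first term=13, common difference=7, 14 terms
Last term: a_n = 13 + (14 - 1)·7 = 104
Sum = n(a_1 + a_n)/2 = 14(13 + 104)/2 = 819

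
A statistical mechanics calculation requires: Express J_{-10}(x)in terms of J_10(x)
For integer n: J_{-n}(x)=(-1)^n J_n(x)
With n=10: J_{-10}(x)=(-1)^10 J_10(x)=J_10(x)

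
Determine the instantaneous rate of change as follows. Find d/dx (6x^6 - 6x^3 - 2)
Power rule: d/dx(ax^n)=n·a·x^(n-1)
Term by term: 36·x^5 - 18·x^2

Answer: 36x^5 - 18x^2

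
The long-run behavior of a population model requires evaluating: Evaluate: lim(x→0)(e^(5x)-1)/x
L'Hôpital (0/0): lim 5e^(5x)/1=5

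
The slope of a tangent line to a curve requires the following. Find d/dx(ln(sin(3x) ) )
Chain rule: d/dx[ln(u)]=u'/u where u=sin(3x)
u'=3cos(3x)

Answer: (3cos(3x))/(sin(3x))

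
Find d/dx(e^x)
Chain rule: d/dx[e^u]=e^u · u' where u=x
u'=1

Answer: 1·e^x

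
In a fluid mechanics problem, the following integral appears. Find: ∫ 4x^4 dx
Using power rule: ∫ 4x^4 dx=4/5 x^5+C=(4/5)x^5+C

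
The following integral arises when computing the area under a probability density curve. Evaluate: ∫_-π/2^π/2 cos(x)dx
Antiderivative: sin(x)
Evaluate at bounds: [sin(1·π/2)/1] - [sin(1·-π/2)/1]
= ((1) - (-1))/1 = 2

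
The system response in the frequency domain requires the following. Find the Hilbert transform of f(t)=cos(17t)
The Hilbert transform shifts each frequency component by -pi/2.
H{cos(wt)} = sin(wt)
With w = 17: H{cos(17t)} = sin(17t)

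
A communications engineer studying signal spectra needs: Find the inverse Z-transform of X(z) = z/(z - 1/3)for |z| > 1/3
Standard pair: z/(z-a) <-> a^n * u[n] for causal signals
With a = 1/3: x[n] = (1/3)^n * u[n]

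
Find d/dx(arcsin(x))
d/dx[arcsin(u)] = u'/√(1-u²), u = x, u' = 1

Answer: 1/√(1-x²)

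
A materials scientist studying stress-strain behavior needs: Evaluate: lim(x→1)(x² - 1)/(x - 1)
Factor: (x² - 1) = (x-1)(x + 1)
Cancel (x-1): lim(x→1) (x + 1) = 2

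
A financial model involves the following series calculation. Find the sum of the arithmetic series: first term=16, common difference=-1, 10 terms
Last term: a_n=16+(10-1)·-1=7
Sum=n(a_1+a_n)/2=10(16+7)/2=115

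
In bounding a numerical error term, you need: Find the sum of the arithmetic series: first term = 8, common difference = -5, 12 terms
Last term: a_n = 8 + (12 - 1)·-5 = -47
Sum = n(a_1 + a_n)/2 = 12(8 + (-47))/2 = -234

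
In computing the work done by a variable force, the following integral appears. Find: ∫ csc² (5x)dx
Since d/dx[-cot(5x)] = 5csc²(5x), integral = -cot(5x)/5+C

Answer: (-1/5)cot(5x)+C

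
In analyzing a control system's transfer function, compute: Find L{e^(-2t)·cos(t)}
First shifting: L{e^(at)f(t)}=F(s-a)
L{cos(t)}=s/(s²+1)
Shift: (s+2)/((s+2)²+1)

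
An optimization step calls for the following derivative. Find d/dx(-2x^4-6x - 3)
Power rule: d/dx(ax^n) = n·a·x^(n-1)
Term by term: -8·x^3 - 6

Answer: -8x^3 - 6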